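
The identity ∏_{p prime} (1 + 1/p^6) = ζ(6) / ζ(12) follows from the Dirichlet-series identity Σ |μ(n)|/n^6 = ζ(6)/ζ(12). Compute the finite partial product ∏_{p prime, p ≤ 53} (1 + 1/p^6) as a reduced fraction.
∏ = 360549358903447598496102606972302575686854635195266223026920975630213276302501208168000000/354490140797970318435085924328566932610522860437094896232244152761372626351680260596056897

The primes p ≤ 53 are [2, 3, 5, 7, 11, 13, 17, 19, 23, 29, 31, 37, 41, 43, 47, 53]. For each, (1 + 1/p^6) = (p^6 + 1)/p^6. Multiplying these fractions over p ∈ [2, 3, 5, 7, 11, 13, 17, 19, 23, 29, 31, 37, 41, 43, 47, 53] gives 360549358903447598496102606972302575686854635195266223026920975630213276302501208168000000/354490140797970318435085924328566932610522860437094896232244152761372626351680260596056897. (In the limit P → ∞ this tends to ζ(6)/ζ(12).)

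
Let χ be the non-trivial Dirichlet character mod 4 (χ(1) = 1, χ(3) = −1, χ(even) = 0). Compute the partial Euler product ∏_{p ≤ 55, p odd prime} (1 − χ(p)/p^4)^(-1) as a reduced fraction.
∏ = 257364431333305770108011762895409938991497014556861335561/260241495905762991772533773778373936417391479107040051200

The odd primes p ≤ 55 are [3, 5, 7, 11, 13, 17, 19, 23, 29, 31, 37, 41, 43, 47, 53]. For each, χ(p) = 1 if p ≡ 1 mod 4, χ(p) = −1 if p ≡ 3 mod 4. Taking (1 − χ(p)/p^4)^(-1) = p^4/(p^4 − χ(p)): (1 − (-1)/3^4)^(-1) · (1 − (1)/5^4)^(-1) · (1 − (-1)/7^4)^(-1) · (1 − (-1)/11^4)^(-1) · (1 − (1)/13^4)^(-1) · (1 − (1)/17^4)^(-1) · (1 − (-1)/19^4)^(-1) · (1 − (-1)/23^4)^(-1) · (1 − (1)/29^4)^(-1) · (1 − (-1)/31^4)^(-1) · (1 − (1)/37^4)^(-1) · (1 − (1)/41^4)^(-1) · (1 − (-1)/43^4)^(-1) · (1 − (-1)/47^4)^(-1) · (1 − (1)/53^4)^(-1) = 257364431333305770108011762895409938991497014556861335561/260241495905762991772533773778373936417391479107040051200.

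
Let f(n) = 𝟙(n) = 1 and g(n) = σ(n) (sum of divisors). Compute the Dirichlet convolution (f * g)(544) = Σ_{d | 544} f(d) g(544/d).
(𝟙 * σ)(544) = 2280

Divisors of 544: [1, 2, 4, 8, 16, 17, 32, 34, 68, 136, 272, 544]. For each d | 544:
  d = 1: 𝟙(1) · σ(544/1) = 1 · 1134 = 1134
  d = 2: 𝟙(2) · σ(544/2) = 1 · 558 = 558
  d = 4: 𝟙(4) · σ(544/4) = 1 · 270 = 270
  d = 8: 𝟙(8) · σ(544/8) = 1 · 126 = 126
  d = 16: 𝟙(16) · σ(544/16) = 1 · 54 = 54
  d = 17: 𝟙(17) · σ(544/17) = 1 · 63 = 63
  d = 32: 𝟙(32) · σ(544/32) = 1 · 18 = 18
  d = 34: 𝟙(34) · σ(544/34) = 1 · 31 = 31
  d = 68: 𝟙(68) · σ(544/68) = 1 · 15 = 15
  d = 136: 𝟙(136) · σ(544/136) = 1 · 7 = 7
  d = 272: 𝟙(272) · σ(544/272) = 1 · 3 = 3
  d = 544: 𝟙(544) · σ(544/544) = 1 · 1 = 1
Summing: (𝟙 * σ)(544) = 1134 + 558 + 270 + 126 + 54 + 63 + 18 + 31 + 15 + 7 + 3 + 1 = 2280.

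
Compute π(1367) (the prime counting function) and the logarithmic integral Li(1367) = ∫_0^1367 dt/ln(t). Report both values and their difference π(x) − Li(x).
π(1367) = 219;  Li(1367) ≈ 229.51;  π(x) − Li(x) ≈ -10.51.

Direct count of primes ≤ 1367 gives π(1367) = 219. Numerical evaluation of the logarithmic integral gives Li(1367) ≈ 229.51. The difference π(x) − Li(x) ≈ -10.51 is typically negative for small/moderate x (Li(x) overestimates), though Littlewood's theorem shows this sign changes infinitely often.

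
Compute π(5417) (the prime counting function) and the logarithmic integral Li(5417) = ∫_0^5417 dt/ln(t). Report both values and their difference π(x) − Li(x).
π(5417) = 715;  Li(5417) ≈ 733.01;  π(x) − Li(x) ≈ -18.01.

Direct count of primes ≤ 5417 gives π(5417) = 715. Numerical evaluation of the logarithmic integral gives Li(5417) ≈ 733.01. The difference π(x) − Li(x) ≈ -18.01 is typically negative for small/moderate x (Li(x) overestimates), though Littlewood's theorem shows this sign changes infinitely often.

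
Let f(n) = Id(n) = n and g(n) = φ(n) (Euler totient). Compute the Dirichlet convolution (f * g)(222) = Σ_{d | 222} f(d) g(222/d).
(Id * φ)(222) = 1095

Divisors of 222: [1, 2, 3, 6, 37, 74, 111, 222]. For each d | 222:
  d = 1: Id(1) · φ(222/1) = 1 · 72 = 72
  d = 2: Id(2) · φ(222/2) = 2 · 72 = 144
  d = 3: Id(3) · φ(222/3) = 3 · 36 = 108
  d = 6: Id(6) · φ(222/6) = 6 · 36 = 216
  d = 37: Id(37) · φ(222/37) = 37 · 2 = 74
  d = 74: Id(74) · φ(222/74) = 74 · 2 = 148
  d = 111: Id(111) · φ(222/111) = 111 · 1 = 111
  d = 222: Id(222) · φ(222/222) = 222 · 1 = 222
Summing: (Id * φ)(222) = 72 + 144 + 108 + 216 + 74 + 148 + 111 + 222 = 1095.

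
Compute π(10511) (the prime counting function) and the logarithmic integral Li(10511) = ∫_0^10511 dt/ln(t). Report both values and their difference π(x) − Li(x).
π(10511) = 1285;  Li(10511) ≈ 1301.47;  π(x) − Li(x) ≈ -16.47.

Direct count of primes ≤ 10511 gives π(10511) = 1285. Numerical evaluation of the logarithmic integral gives Li(10511) ≈ 1301.47. The difference π(x) − Li(x) ≈ -16.47 is typically negative for small/moderate x (Li(x) overestimates), though Littlewood's theorem shows this sign changes infinitely often.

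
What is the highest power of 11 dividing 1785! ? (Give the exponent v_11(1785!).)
v_11(1785!) = 177

Legendre's formula: v_p(n!) = Σ_{k ≥ 1} ⌊n / p^k⌋. For p = 11, n = 1785, the terms are:
  ⌊1785/11^1⌋ = ⌊1785/11⌋ = 162
  ⌊1785/11^2⌋ = ⌊1785/121⌋ = 14
  ⌊1785/11^3⌋ = ⌊1785/1331⌋ = 1
(the next term ⌊1785/11^4⌋ = 0, terminating the sum). Summing: v_11(1785!) = 162 + 14 + 1 = 177.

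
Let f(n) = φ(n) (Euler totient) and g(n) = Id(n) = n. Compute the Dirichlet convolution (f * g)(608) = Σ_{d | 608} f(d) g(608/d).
(φ * Id)(608) = 4144

Divisors of 608: [1, 2, 4, 8, 16, 19, 32, 38, 76, 152, 304, 608]. For each d | 608:
  d = 1: φ(1) · Id(608/1) = 1 · 608 = 608
  d = 2: φ(2) · Id(608/2) = 1 · 304 = 304
  d = 4: φ(4) · Id(608/4) = 2 · 152 = 304
  d = 8: φ(8) · Id(608/8) = 4 · 76 = 304
  d = 16: φ(16) · Id(608/16) = 8 · 38 = 304
  d = 19: φ(19) · Id(608/19) = 18 · 32 = 576
  d = 32: φ(32) · Id(608/32) = 16 · 19 = 304
  d = 38: φ(38) · Id(608/38) = 18 · 16 = 288
  d = 76: φ(76) · Id(608/76) = 36 · 8 = 288
  d = 152: φ(152) · Id(608/152) = 72 · 4 = 288
  d = 304: φ(304) · Id(608/304) = 144 · 2 = 288
  d = 608: φ(608) · Id(608/608) = 288 · 1 = 288
Summing: (φ * Id)(608) = 608 + 304 + 304 + 304 + 304 + 576 + 304 + 288 + 288 + 288 + 288 + 288 = 4144.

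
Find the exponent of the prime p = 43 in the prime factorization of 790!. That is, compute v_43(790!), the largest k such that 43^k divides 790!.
v_43(790!) = 18

Legendre's formula: v_p(n!) = Σ_{k ≥ 1} ⌊n / p^k⌋. For p = 43, n = 790, the terms are:
  ⌊790/43^1⌋ = ⌊790/43⌋ = 18
(the next term ⌊790/43^2⌋ = 0, terminating the sum). Summing: v_43(790!) = 18 = 18.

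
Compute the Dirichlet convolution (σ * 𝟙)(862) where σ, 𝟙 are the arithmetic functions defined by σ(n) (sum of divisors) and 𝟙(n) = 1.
(σ * 𝟙)(862) = 1732

Divisors of 862: [1, 2, 431, 862]. For each d | 862:
  d = 1: σ(1) · 𝟙(862/1) = 1 · 1 = 1
  d = 2: σ(2) · 𝟙(862/2) = 3 · 1 = 3
  d = 431: σ(431) · 𝟙(862/431) = 432 · 1 = 432
  d = 862: σ(862) · 𝟙(862/862) = 1296 · 1 = 1296
Summing: (σ * 𝟙)(862) = 1 + 3 + 432 + 1296 = 1732.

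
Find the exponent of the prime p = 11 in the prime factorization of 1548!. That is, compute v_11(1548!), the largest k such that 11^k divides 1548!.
v_11(1548!) = 153

Legendre's formula: v_p(n!) = Σ_{k ≥ 1} ⌊n / p^k⌋. For p = 11, n = 1548, the terms are:
  ⌊1548/11^1⌋ = ⌊1548/11⌋ = 140
  ⌊1548/11^2⌋ = ⌊1548/121⌋ = 12
  ⌊1548/11^3⌋ = ⌊1548/1331⌋ = 1
(the next term ⌊1548/11^4⌋ = 0, terminating the sum). Summing: v_11(1548!) = 140 + 12 + 1 = 153.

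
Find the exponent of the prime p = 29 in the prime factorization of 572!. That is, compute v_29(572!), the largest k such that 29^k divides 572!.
v_29(572!) = 19

Legendre's formula: v_p(n!) = Σ_{k ≥ 1} ⌊n / p^k⌋. For p = 29, n = 572, the terms are:
  ⌊572/29^1⌋ = ⌊572/29⌋ = 19
(the next term ⌊572/29^2⌋ = 0, terminating the sum). Summing: v_29(572!) = 19 = 19.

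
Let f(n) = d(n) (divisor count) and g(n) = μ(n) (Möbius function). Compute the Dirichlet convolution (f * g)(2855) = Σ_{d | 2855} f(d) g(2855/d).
(d * μ)(2855) = 1

Divisors of 2855: [1, 5, 571, 2855]. For each d | 2855:
  d = 1: d(1) · μ(2855/1) = 1 · 1 = 1
  d = 5: d(5) · μ(2855/5) = 2 · -1 = -2
  d = 571: d(571) · μ(2855/571) = 2 · -1 = -2
  d = 2855: d(2855) · μ(2855/2855) = 4 · 1 = 4
Summing: (d * μ)(2855) = 1 + -2 + -2 + 4 = 1.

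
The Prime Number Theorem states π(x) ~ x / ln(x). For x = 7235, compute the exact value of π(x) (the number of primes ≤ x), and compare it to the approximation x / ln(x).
π(7235) = 924;  x/ln(x) ≈ 814.14;  relative error ≈ 11.89%.

Directly count primes up to 7235: π(7235) = 924. The PNT approximation gives 7235/ln(7235) ≈ 7235/8.88669 ≈ 814.14. Relative error (π(x) − x/ln(x)) / π(x) ≈ 11.89%; the approximation is known to undercount slightly (Li(x) is a better estimate).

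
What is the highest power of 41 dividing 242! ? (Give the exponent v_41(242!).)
v_41(242!) = 5

Legendre's formula: v_p(n!) = Σ_{k ≥ 1} ⌊n / p^k⌋. For p = 41, n = 242, the terms are:
  ⌊242/41^1⌋ = ⌊242/41⌋ = 5
(the next term ⌊242/41^2⌋ = 0, terminating the sum). Summing: v_41(242!) = 5 = 5.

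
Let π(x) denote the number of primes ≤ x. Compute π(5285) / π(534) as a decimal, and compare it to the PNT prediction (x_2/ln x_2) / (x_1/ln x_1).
π(5285)/π(534) = 701/99 ≈ 7.0808;  PNT prediction ≈ 7.2506.

π(534) = 99 and π(5285) = 701, so π(5285)/π(534) ≈ 7.0808. The PNT-predicted ratio is (5285/ln(5285)) / (534/ln(534)) ≈ 7.2506. The two agree to within a few percent, as expected.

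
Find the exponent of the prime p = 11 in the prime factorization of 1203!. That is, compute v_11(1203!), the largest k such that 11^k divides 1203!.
v_11(1203!) = 118

Legendre's formula: v_p(n!) = Σ_{k ≥ 1} ⌊n / p^k⌋. For p = 11, n = 1203, the terms are:
  ⌊1203/11^1⌋ = ⌊1203/11⌋ = 109
  ⌊1203/11^2⌋ = ⌊1203/121⌋ = 9
(the next term ⌊1203/11^3⌋ = 0, terminating the sum). Summing: v_11(1203!) = 109 + 9 = 118.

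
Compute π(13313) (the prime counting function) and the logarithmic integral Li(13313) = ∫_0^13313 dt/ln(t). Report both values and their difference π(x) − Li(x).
π(13313) = 1581;  Li(13313) ≈ 1600.11;  π(x) − Li(x) ≈ -19.11.

Direct count of primes ≤ 13313 gives π(13313) = 1581. Numerical evaluation of the logarithmic integral gives Li(13313) ≈ 1600.11. The difference π(x) − Li(x) ≈ -19.11 is typically negative for small/moderate x (Li(x) overestimates), though Littlewood's theorem shows this sign changes infinitely often.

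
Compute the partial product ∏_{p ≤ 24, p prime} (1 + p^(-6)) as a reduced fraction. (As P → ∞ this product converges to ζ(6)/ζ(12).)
∏ = 1528148900144746288585670319214284020/1502467574555591484127420211226932553

The primes p ≤ 24 are [2, 3, 5, 7, 11, 13, 17, 19, 23]. For each, (1 + 1/p^6) = (p^6 + 1)/p^6. Multiplying these fractions over p ∈ [2, 3, 5, 7, 11, 13, 17, 19, 23] gives 1528148900144746288585670319214284020/1502467574555591484127420211226932553. (In the limit P → ∞ this tends to ζ(6)/ζ(12).)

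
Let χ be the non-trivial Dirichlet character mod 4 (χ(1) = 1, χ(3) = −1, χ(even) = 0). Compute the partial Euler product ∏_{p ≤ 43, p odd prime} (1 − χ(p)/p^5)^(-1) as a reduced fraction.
∏ = 32740559305695385712389870979185370874149053476477367448414215/32866839245274949258617282425703153368289421339680491851218944

The odd primes p ≤ 43 are [3, 5, 7, 11, 13, 17, 19, 23, 29, 31, 37, 41, 43]. For each, χ(p) = 1 if p ≡ 1 mod 4, χ(p) = −1 if p ≡ 3 mod 4. Taking (1 − χ(p)/p^5)^(-1) = p^5/(p^5 − χ(p)): (1 − (-1)/3^5)^(-1) · (1 − (1)/5^5)^(-1) · (1 − (-1)/7^5)^(-1) · (1 − (-1)/11^5)^(-1) · (1 − (1)/13^5)^(-1) · (1 − (1)/17^5)^(-1) · (1 − (-1)/19^5)^(-1) · (1 − (-1)/23^5)^(-1) · (1 − (1)/29^5)^(-1) · (1 − (-1)/31^5)^(-1) · (1 − (1)/37^5)^(-1) · (1 − (1)/41^5)^(-1) · (1 − (-1)/43^5)^(-1) = 32740559305695385712389870979185370874149053476477367448414215/32866839245274949258617282425703153368289421339680491851218944.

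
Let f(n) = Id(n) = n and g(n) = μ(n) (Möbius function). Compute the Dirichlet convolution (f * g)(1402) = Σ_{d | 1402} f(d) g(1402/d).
(Id * μ)(1402) = 700

Divisors of 1402: [1, 2, 701, 1402]. For each d | 1402:
  d = 1: Id(1) · μ(1402/1) = 1 · 1 = 1
  d = 2: Id(2) · μ(1402/2) = 2 · -1 = -2
  d = 701: Id(701) · μ(1402/701) = 701 · -1 = -701
  d = 1402: Id(1402) · μ(1402/1402) = 1402 · 1 = 1402
Summing: (Id * μ)(1402) = 1 + -2 + -701 + 1402 = 700.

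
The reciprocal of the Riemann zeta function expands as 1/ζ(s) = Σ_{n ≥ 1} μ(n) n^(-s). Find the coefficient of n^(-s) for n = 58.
μ(58) = 1

Factor n = 58 = 2 · 29. μ(n) = 0 if any exponent ≥ 2 (not squarefree); otherwise μ(n) = (−1)^{ω(n)} where ω(n) is the number of distinct prime factors. Applying: μ(58) = 1.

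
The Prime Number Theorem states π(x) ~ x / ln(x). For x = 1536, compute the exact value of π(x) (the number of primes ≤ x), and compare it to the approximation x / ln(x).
π(1536) = 242;  x/ln(x) ≈ 209.35;  relative error ≈ 13.49%.

Directly count primes up to 1536: π(1536) = 242. The PNT approximation gives 1536/ln(1536) ≈ 1536/7.33694 ≈ 209.35. Relative error (π(x) − x/ln(x)) / π(x) ≈ 13.49%; the approximation is known to undercount slightly (Li(x) is a better estimate).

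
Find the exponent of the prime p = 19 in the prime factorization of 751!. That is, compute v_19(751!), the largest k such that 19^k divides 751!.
v_19(751!) = 41

Legendre's formula: v_p(n!) = Σ_{k ≥ 1} ⌊n / p^k⌋. For p = 19, n = 751, the terms are:
  ⌊751/19^1⌋ = ⌊751/19⌋ = 39
  ⌊751/19^2⌋ = ⌊751/361⌋ = 2
(the next term ⌊751/19^3⌋ = 0, terminating the sum). Summing: v_19(751!) = 39 + 2 = 41.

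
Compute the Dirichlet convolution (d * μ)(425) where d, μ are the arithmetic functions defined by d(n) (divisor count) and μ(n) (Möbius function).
(d * μ)(425) = 1

Divisors of 425: [1, 5, 17, 25, 85, 425]. For each d | 425:
  d = 1: d(1) · μ(425/1) = 1 · 0 = 0
  d = 5: d(5) · μ(425/5) = 2 · 1 = 2
  d = 17: d(17) · μ(425/17) = 2 · 0 = 0
  d = 25: d(25) · μ(425/25) = 3 · -1 = -3
  d = 85: d(85) · μ(425/85) = 4 · -1 = -4
  d = 425: d(425) · μ(425/425) = 6 · 1 = 6
Summing: (d * μ)(425) = 0 + 2 + 0 + -3 + -4 + 6 = 1.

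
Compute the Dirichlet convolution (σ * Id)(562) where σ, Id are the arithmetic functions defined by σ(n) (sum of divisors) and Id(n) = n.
(σ * Id)(562) = 2815

Divisors of 562: [1, 2, 281, 562]. For each d | 562:
  d = 1: σ(1) · Id(562/1) = 1 · 562 = 562
  d = 2: σ(2) · Id(562/2) = 3 · 281 = 843
  d = 281: σ(281) · Id(562/281) = 282 · 2 = 564
  d = 562: σ(562) · Id(562/562) = 846 · 1 = 846
Summing: (σ * Id)(562) = 562 + 843 + 564 + 846 = 2815.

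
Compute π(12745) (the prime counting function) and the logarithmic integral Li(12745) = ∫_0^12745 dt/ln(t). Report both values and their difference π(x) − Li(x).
π(12745) = 1521;  Li(12745) ≈ 1540.16;  π(x) − Li(x) ≈ -19.16.

Direct count of primes ≤ 12745 gives π(12745) = 1521. Numerical evaluation of the logarithmic integral gives Li(12745) ≈ 1540.16. The difference π(x) − Li(x) ≈ -19.16 is typically negative for small/moderate x (Li(x) overestimates), though Littlewood's theorem shows this sign changes infinitely often.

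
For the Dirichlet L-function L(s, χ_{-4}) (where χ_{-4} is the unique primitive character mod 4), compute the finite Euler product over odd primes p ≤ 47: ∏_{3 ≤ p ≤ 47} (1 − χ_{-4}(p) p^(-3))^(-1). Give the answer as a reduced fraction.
∏ = 5542372783760447569145696690995330585/5720007308274565543266215981884637184

The odd primes p ≤ 47 are [3, 5, 7, 11, 13, 17, 19, 23, 29, 31, 37, 41, 43, 47]. For each, χ(p) = 1 if p ≡ 1 mod 4, χ(p) = −1 if p ≡ 3 mod 4. Taking (1 − χ(p)/p^3)^(-1) = p^3/(p^3 − χ(p)): (1 − (-1)/3^3)^(-1) · (1 − (1)/5^3)^(-1) · (1 − (-1)/7^3)^(-1) · (1 − (-1)/11^3)^(-1) · (1 − (1)/13^3)^(-1) · (1 − (1)/17^3)^(-1) · (1 − (-1)/19^3)^(-1) · (1 − (-1)/23^3)^(-1) · (1 − (1)/29^3)^(-1) · (1 − (-1)/31^3)^(-1) · (1 − (1)/37^3)^(-1) · (1 − (1)/41^3)^(-1) · (1 − (-1)/43^3)^(-1) · (1 − (-1)/47^3)^(-1) = 5542372783760447569145696690995330585/5720007308274565543266215981884637184.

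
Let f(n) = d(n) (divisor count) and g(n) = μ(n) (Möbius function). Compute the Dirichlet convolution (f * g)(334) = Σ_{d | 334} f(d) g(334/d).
(d * μ)(334) = 1

Divisors of 334: [1, 2, 167, 334]. For each d | 334:
  d = 1: d(1) · μ(334/1) = 1 · 1 = 1
  d = 2: d(2) · μ(334/2) = 2 · -1 = -2
  d = 167: d(167) · μ(334/167) = 2 · -1 = -2
  d = 334: d(334) · μ(334/334) = 4 · 1 = 4
Summing: (d * μ)(334) = 1 + -2 + -2 + 4 = 1.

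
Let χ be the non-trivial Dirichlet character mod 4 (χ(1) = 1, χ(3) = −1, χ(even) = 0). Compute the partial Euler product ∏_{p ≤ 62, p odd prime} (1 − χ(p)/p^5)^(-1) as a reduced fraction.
∏ = 478212334295798677259125227573990358291095208018494528428976877948999059062284551009530475199/480056794509206891424767146601704797711651986953735424570384919662551238689346859653136384000

The odd primes p ≤ 62 are [3, 5, 7, 11, 13, 17, 19, 23, 29, 31, 37, 41, 43, 47, 53, 59, 61]. For each, χ(p) = 1 if p ≡ 1 mod 4, χ(p) = −1 if p ≡ 3 mod 4. Taking (1 − χ(p)/p^5)^(-1) = p^5/(p^5 − χ(p)): (1 − (-1)/3^5)^(-1) · (1 − (1)/5^5)^(-1) · (1 − (-1)/7^5)^(-1) · (1 − (-1)/11^5)^(-1) · (1 − (1)/13^5)^(-1) · (1 − (1)/17^5)^(-1) · (1 − (-1)/19^5)^(-1) · (1 − (-1)/23^5)^(-1) · (1 − (1)/29^5)^(-1) · (1 − (-1)/31^5)^(-1) · (1 − (1)/37^5)^(-1) · (1 − (1)/41^5)^(-1) · (1 − (-1)/43^5)^(-1) · (1 − (-1)/47^5)^(-1) · (1 − (1)/53^5)^(-1) · (1 − (-1)/59^5)^(-1) · (1 − (1)/61^5)^(-1) = 478212334295798677259125227573990358291095208018494528428976877948999059062284551009530475199/480056794509206891424767146601704797711651986953735424570384919662551238689346859653136384000.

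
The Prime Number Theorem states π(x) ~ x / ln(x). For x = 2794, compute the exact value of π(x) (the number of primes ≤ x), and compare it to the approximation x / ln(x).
π(2794) = 406;  x/ln(x) ≈ 352.10;  relative error ≈ 13.28%.

Directly count primes up to 2794: π(2794) = 406. The PNT approximation gives 2794/ln(2794) ≈ 2794/7.93523 ≈ 352.10. Relative error (π(x) − x/ln(x)) / π(x) ≈ 13.28%; the approximation is known to undercount slightly (Li(x) is a better estimate).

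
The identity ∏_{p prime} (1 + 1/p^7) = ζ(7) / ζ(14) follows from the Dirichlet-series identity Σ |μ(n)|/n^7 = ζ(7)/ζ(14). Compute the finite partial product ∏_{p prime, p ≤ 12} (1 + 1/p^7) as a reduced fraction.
∏ = 102398715604311407906/101557061298054140625

The primes p ≤ 12 are [2, 3, 5, 7, 11]. For each, (1 + 1/p^7) = (p^7 + 1)/p^7. Multiplying these fractions over p ∈ [2, 3, 5, 7, 11] gives 102398715604311407906/101557061298054140625. (In the limit P → ∞ this tends to ζ(7)/ζ(14).)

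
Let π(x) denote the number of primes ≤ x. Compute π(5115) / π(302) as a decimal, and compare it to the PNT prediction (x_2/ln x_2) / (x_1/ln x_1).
π(5115)/π(302) = 684/62 ≈ 11.0323;  PNT prediction ≈ 11.3254.

π(302) = 62 and π(5115) = 684, so π(5115)/π(302) ≈ 11.0323. The PNT-predicted ratio is (5115/ln(5115)) / (302/ln(302)) ≈ 11.3254. The two agree to within a few percent, as expected.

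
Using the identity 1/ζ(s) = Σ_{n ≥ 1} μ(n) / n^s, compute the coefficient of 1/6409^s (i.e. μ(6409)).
μ(6409) = -1

Factor n = 6409 = 13 · 17 · 29. μ(n) = 0 if any exponent ≥ 2 (not squarefree); otherwise μ(n) = (−1)^{ω(n)} where ω(n) is the number of distinct prime factors. Applying: μ(6409) = -1.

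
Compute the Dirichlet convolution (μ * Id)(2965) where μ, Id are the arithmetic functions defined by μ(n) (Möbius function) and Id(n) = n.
(μ * Id)(2965) = 2368

Divisors of 2965: [1, 5, 593, 2965]. For each d | 2965:
  d = 1: μ(1) · Id(2965/1) = 1 · 2965 = 2965
  d = 5: μ(5) · Id(2965/5) = -1 · 593 = -593
  d = 593: μ(593) · Id(2965/593) = -1 · 5 = -5
  d = 2965: μ(2965) · Id(2965/2965) = 1 · 1 = 1
Summing: (μ * Id)(2965) = 2965 + -593 + -5 + 1 = 2368.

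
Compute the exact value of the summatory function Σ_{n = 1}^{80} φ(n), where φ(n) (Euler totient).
Σ_{n ≤ 80} φ(n) = 1966

Compute φ(n) for each 1 ≤ n ≤ 80: φ(1) = 1, φ(2) = 1, φ(3) = 2, φ(4) = 2, φ(5) = 4, φ(6) = 2, φ(7) = 6, φ(8) = 4, φ(9) = 6, φ(10) = 4, φ(11) = 10, φ(12) = 4, φ(13) = 12, φ(14) = 6, φ(15) = 8, φ(16) = 8, φ(17) = 16, φ(18) = 6, φ(19) = 18, φ(20) = 8, φ(21) = 12, φ(22) = 10, φ(23) = 22, φ(24) = 8, φ(25) = 20, φ(26) = 12, φ(27) = 18, φ(28) = 12, φ(29) = 28, φ(30) = 8, φ(31) = 30, φ(32) = 16, φ(33) = 20, φ(34) = 16, φ(35) = 24, φ(36) = 12, φ(37) = 36, φ(38) = 18, φ(39) = 24, φ(40) = 16, φ(41) = 40, φ(42) = 12, φ(43) = 42, φ(44) = 20, φ(45) = 24, φ(46) = 22, φ(47) = 46, φ(48) = 16, φ(49) = 42, φ(50) = 20, φ(51) = 32, φ(52) = 24, φ(53) = 52, φ(54) = 18, φ(55) = 40, φ(56) = 24, φ(57) = 36, φ(58) = 28, φ(59) = 58, φ(60) = 16, φ(61) = 60, φ(62) = 30, φ(63) = 36, φ(64) = 32, φ(65) = 48, φ(66) = 20, φ(67) = 66, φ(68) = 32, φ(69) = 44, φ(70) = 24, φ(71) = 70, φ(72) = 24, φ(73) = 72, φ(74) = 36, φ(75) = 40, φ(76) = 36, φ(77) = 60, φ(78) = 24, φ(79) = 78, φ(80) = 32. Summing all 80 values: 1966. (Average order: Σ_{n ≤ x} φ(n) ~ (3/π²) x². For x = 80, (3/π²)·80² ≈ 1945.37.)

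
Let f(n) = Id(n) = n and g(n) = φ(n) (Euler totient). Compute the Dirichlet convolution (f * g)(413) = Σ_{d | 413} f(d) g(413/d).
(Id * φ)(413) = 1521

Divisors of 413: [1, 7, 59, 413]. For each d | 413:
  d = 1: Id(1) · φ(413/1) = 1 · 348 = 348
  d = 7: Id(7) · φ(413/7) = 7 · 58 = 406
  d = 59: Id(59) · φ(413/59) = 59 · 6 = 354
  d = 413: Id(413) · φ(413/413) = 413 · 1 = 413
Summing: (Id * φ)(413) = 348 + 406 + 354 + 413 = 1521.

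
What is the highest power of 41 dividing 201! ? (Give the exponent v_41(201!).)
v_41(201!) = 4

Legendre's formula: v_p(n!) = Σ_{k ≥ 1} ⌊n / p^k⌋. For p = 41, n = 201, the terms are:
  ⌊201/41^1⌋ = ⌊201/41⌋ = 4
(the next term ⌊201/41^2⌋ = 0, terminating the sum). Summing: v_41(201!) = 4 = 4.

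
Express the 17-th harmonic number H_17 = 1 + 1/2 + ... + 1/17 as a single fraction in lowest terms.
H_17 = 42142223/12252240

Direct summation: H_17 = 1 + 1/2 + ... + 1/17. The least common denominator is lcm(1, ..., 17) = 12252240; over this denominator the numerator is 12252240 + 6126120 + 4084080 + 3063060 + 2450448 + 2042040 + 1750320 + 1531530 + 1361360 + 1225224 + 1113840 + 1021020 + 942480 + 875160 + 816816 + 765765 + 720720 = 42142223, so H_17 = 42142223/12252240 (already in lowest terms) ≈ 3.43955. (The PNT-adjacent estimate ln(17) + γ ≈ 3.41043 matches within O(1/n).)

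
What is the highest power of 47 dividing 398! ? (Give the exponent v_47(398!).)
v_47(398!) = 8

Legendre's formula: v_p(n!) = Σ_{k ≥ 1} ⌊n / p^k⌋. For p = 47, n = 398, the terms are:
  ⌊398/47^1⌋ = ⌊398/47⌋ = 8
(the next term ⌊398/47^2⌋ = 0, terminating the sum). Summing: v_47(398!) = 8 = 8.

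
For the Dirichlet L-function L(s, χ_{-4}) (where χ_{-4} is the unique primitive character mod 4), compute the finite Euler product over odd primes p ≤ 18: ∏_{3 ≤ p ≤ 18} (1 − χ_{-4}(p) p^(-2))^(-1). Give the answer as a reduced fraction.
∏ = 41368327/44974080

The odd primes p ≤ 18 are [3, 5, 7, 11, 13, 17]. For each, χ(p) = 1 if p ≡ 1 mod 4, χ(p) = −1 if p ≡ 3 mod 4. Taking (1 − χ(p)/p^2)^(-1) = p^2/(p^2 − χ(p)): (1 − (-1)/3^2)^(-1) · (1 − (1)/5^2)^(-1) · (1 − (-1)/7^2)^(-1) · (1 − (-1)/11^2)^(-1) · (1 − (1)/13^2)^(-1) · (1 − (1)/17^2)^(-1) = 41368327/44974080.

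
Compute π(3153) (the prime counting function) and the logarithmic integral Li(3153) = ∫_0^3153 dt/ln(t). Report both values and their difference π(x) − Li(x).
π(3153) = 446;  Li(3153) ≈ 461.81;  π(x) − Li(x) ≈ -15.81.

Direct count of primes ≤ 3153 gives π(3153) = 446. Numerical evaluation of the logarithmic integral gives Li(3153) ≈ 461.81. The difference π(x) − Li(x) ≈ -15.81 is typically negative for small/moderate x (Li(x) overestimates), though Littlewood's theorem shows this sign changes infinitely often.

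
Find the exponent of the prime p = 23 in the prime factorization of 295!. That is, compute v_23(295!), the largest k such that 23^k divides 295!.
v_23(295!) = 12

Legendre's formula: v_p(n!) = Σ_{k ≥ 1} ⌊n / p^k⌋. For p = 23, n = 295, the terms are:
  ⌊295/23^1⌋ = ⌊295/23⌋ = 12
(the next term ⌊295/23^2⌋ = 0, terminating the sum). Summing: v_23(295!) = 12 = 12.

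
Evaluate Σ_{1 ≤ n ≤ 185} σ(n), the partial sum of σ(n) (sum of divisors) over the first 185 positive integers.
Σ_{n ≤ 185} σ(n) = 28174

Compute σ(n) for each 1 ≤ n ≤ 185: σ(1) = 1, σ(2) = 3, σ(3) = 4, σ(4) = 7, σ(5) = 6, σ(6) = 12, σ(7) = 8, σ(8) = 15, σ(9) = 13, σ(10) = 18, σ(11) = 12, σ(12) = 28, σ(13) = 14, σ(14) = 24, σ(15) = 24, σ(16) = 31, σ(17) = 18, σ(18) = 39, σ(19) = 20, σ(20) = 42, σ(21) = 32, σ(22) = 36, σ(23) = 24, σ(24) = 60, σ(25) = 31, σ(26) = 42, σ(27) = 40, σ(28) = 56, σ(29) = 30, σ(30) = 72, σ(31) = 32, σ(32) = 63, σ(33) = 48, σ(34) = 54, σ(35) = 48, σ(36) = 91, σ(37) = 38, σ(38) = 60, σ(39) = 56, σ(40) = 90, σ(41) = 42, σ(42) = 96, σ(43) = 44, σ(44) = 84, σ(45) = 78, σ(46) = 72, σ(47) = 48, σ(48) = 124, σ(49) = 57, σ(50) = 93, σ(51) = 72, σ(52) = 98, σ(53) = 54, σ(54) = 120, σ(55) = 72, σ(56) = 120, σ(57) = 80, σ(58) = 90, σ(59) = 60, σ(60) = 168, σ(61) = 62, σ(62) = 96, σ(63) = 104, σ(64) = 127, σ(65) = 84, σ(66) = 144, σ(67) = 68, σ(68) = 126, σ(69) = 96, σ(70) = 144, σ(71) = 72, σ(72) = 195, σ(73) = 74, σ(74) = 114, σ(75) = 124, σ(76) = 140, σ(77) = 96, σ(78) = 168, σ(79) = 80, σ(80) = 186, σ(81) = 121, σ(82) = 126, σ(83) = 84, σ(84) = 224, σ(85) = 108, σ(86) = 132, σ(87) = 120, σ(88) = 180, σ(89) = 90, σ(90) = 234, σ(91) = 112, σ(92) = 168, σ(93) = 128, σ(94) = 144, σ(95) = 120, σ(96) = 252, σ(97) = 98, σ(98) = 171, σ(99) = 156, σ(100) = 217, σ(101) = 102, σ(102) = 216, σ(103) = 104, σ(104) = 210, σ(105) = 192, σ(106) = 162, σ(107) = 108, σ(108) = 280, σ(109) = 110, σ(110) = 216, σ(111) = 152, σ(112) = 248, σ(113) = 114, σ(114) = 240, σ(115) = 144, σ(116) = 210, σ(117) = 182, σ(118) = 180, σ(119) = 144, σ(120) = 360, σ(121) = 133, σ(122) = 186, σ(123) = 168, σ(124) = 224, σ(125) = 156, σ(126) = 312, σ(127) = 128, σ(128) = 255, σ(129) = 176, σ(130) = 252, σ(131) = 132, σ(132) = 336, σ(133) = 160, σ(134) = 204, σ(135) = 240, σ(136) = 270, σ(137) = 138, σ(138) = 288, σ(139) = 140, σ(140) = 336, σ(141) = 192, σ(142) = 216, σ(143) = 168, σ(144) = 403, σ(145) = 180, σ(146) = 222, σ(147) = 228, σ(148) = 266, σ(149) = 150, σ(150) = 372, σ(151) = 152, σ(152) = 300, σ(153) = 234, σ(154) = 288, σ(155) = 192, σ(156) = 392, σ(157) = 158, σ(158) = 240, σ(159) = 216, σ(160) = 378, σ(161) = 192, σ(162) = 363, σ(163) = 164, σ(164) = 294, σ(165) = 288, σ(166) = 252, σ(167) = 168, σ(168) = 480, σ(169) = 183, σ(170) = 324, σ(171) = 260, σ(172) = 308, σ(173) = 174, σ(174) = 360, σ(175) = 248, σ(176) = 372, σ(177) = 240, σ(178) = 270, σ(179) = 180, σ(180) = 546, σ(181) = 182, σ(182) = 336, σ(183) = 248, σ(184) = 360, σ(185) = 228. Summing all 185 values: 28174. (Average order: Σ_{n ≤ x} σ(n) ~ (π²/12) x². For x = 185, (π²/12)·185² ≈ 28148.93.)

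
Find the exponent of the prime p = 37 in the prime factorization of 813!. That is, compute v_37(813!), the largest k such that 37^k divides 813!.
v_37(813!) = 21

Legendre's formula: v_p(n!) = Σ_{k ≥ 1} ⌊n / p^k⌋. For p = 37, n = 813, the terms are:
  ⌊813/37^1⌋ = ⌊813/37⌋ = 21
(the next term ⌊813/37^2⌋ = 0, terminating the sum). Summing: v_37(813!) = 21 = 21.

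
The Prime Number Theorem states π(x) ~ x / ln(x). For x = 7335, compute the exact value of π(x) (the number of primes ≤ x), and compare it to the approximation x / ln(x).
π(7335) = 935;  x/ln(x) ≈ 824.12;  relative error ≈ 11.86%.

Directly count primes up to 7335: π(7335) = 935. The PNT approximation gives 7335/ln(7335) ≈ 7335/8.90041 ≈ 824.12. Relative error (π(x) − x/ln(x)) / π(x) ≈ 11.86%; the approximation is known to undercount slightly (Li(x) is a better estimate).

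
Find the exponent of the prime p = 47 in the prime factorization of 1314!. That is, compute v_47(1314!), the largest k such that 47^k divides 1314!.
v_47(1314!) = 27

Legendre's formula: v_p(n!) = Σ_{k ≥ 1} ⌊n / p^k⌋. For p = 47, n = 1314, the terms are:
  ⌊1314/47^1⌋ = ⌊1314/47⌋ = 27
(the next term ⌊1314/47^2⌋ = 0, terminating the sum). Summing: v_47(1314!) = 27 = 27.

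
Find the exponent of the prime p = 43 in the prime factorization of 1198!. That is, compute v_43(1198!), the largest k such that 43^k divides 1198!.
v_43(1198!) = 27

Legendre's formula: v_p(n!) = Σ_{k ≥ 1} ⌊n / p^k⌋. For p = 43, n = 1198, the terms are:
  ⌊1198/43^1⌋ = ⌊1198/43⌋ = 27
(the next term ⌊1198/43^2⌋ = 0, terminating the sum). Summing: v_43(1198!) = 27 = 27.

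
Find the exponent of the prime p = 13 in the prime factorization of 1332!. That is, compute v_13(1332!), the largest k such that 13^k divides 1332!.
v_13(1332!) = 109

Legendre's formula: v_p(n!) = Σ_{k ≥ 1} ⌊n / p^k⌋. For p = 13, n = 1332, the terms are:
  ⌊1332/13^1⌋ = ⌊1332/13⌋ = 102
  ⌊1332/13^2⌋ = ⌊1332/169⌋ = 7
(the next term ⌊1332/13^3⌋ = 0, terminating the sum). Summing: v_13(1332!) = 102 + 7 = 109.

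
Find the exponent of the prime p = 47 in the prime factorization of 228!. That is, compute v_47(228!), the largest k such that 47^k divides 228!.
v_47(228!) = 4

Legendre's formula: v_p(n!) = Σ_{k ≥ 1} ⌊n / p^k⌋. For p = 47, n = 228, the terms are:
  ⌊228/47^1⌋ = ⌊228/47⌋ = 4
(the next term ⌊228/47^2⌋ = 0, terminating the sum). Summing: v_47(228!) = 4 = 4.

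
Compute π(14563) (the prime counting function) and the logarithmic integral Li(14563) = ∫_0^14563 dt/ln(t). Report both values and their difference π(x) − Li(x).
π(14563) = 1708;  Li(14563) ≈ 1731.11;  π(x) − Li(x) ≈ -23.11.

Direct count of primes ≤ 14563 gives π(14563) = 1708. Numerical evaluation of the logarithmic integral gives Li(14563) ≈ 1731.11. The difference π(x) − Li(x) ≈ -23.11 is typically negative for small/moderate x (Li(x) overestimates), though Littlewood's theorem shows this sign changes infinitely often.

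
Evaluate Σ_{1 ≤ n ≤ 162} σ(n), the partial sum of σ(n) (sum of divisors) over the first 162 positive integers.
Σ_{n ≤ 162} σ(n) = 21709

Compute σ(n) for each 1 ≤ n ≤ 162: σ(1) = 1, σ(2) = 3, σ(3) = 4, σ(4) = 7, σ(5) = 6, σ(6) = 12, σ(7) = 8, σ(8) = 15, σ(9) = 13, σ(10) = 18, σ(11) = 12, σ(12) = 28, σ(13) = 14, σ(14) = 24, σ(15) = 24, σ(16) = 31, σ(17) = 18, σ(18) = 39, σ(19) = 20, σ(20) = 42, σ(21) = 32, σ(22) = 36, σ(23) = 24, σ(24) = 60, σ(25) = 31, σ(26) = 42, σ(27) = 40, σ(28) = 56, σ(29) = 30, σ(30) = 72, σ(31) = 32, σ(32) = 63, σ(33) = 48, σ(34) = 54, σ(35) = 48, σ(36) = 91, σ(37) = 38, σ(38) = 60, σ(39) = 56, σ(40) = 90, σ(41) = 42, σ(42) = 96, σ(43) = 44, σ(44) = 84, σ(45) = 78, σ(46) = 72, σ(47) = 48, σ(48) = 124, σ(49) = 57, σ(50) = 93, σ(51) = 72, σ(52) = 98, σ(53) = 54, σ(54) = 120, σ(55) = 72, σ(56) = 120, σ(57) = 80, σ(58) = 90, σ(59) = 60, σ(60) = 168, σ(61) = 62, σ(62) = 96, σ(63) = 104, σ(64) = 127, σ(65) = 84, σ(66) = 144, σ(67) = 68, σ(68) = 126, σ(69) = 96, σ(70) = 144, σ(71) = 72, σ(72) = 195, σ(73) = 74, σ(74) = 114, σ(75) = 124, σ(76) = 140, σ(77) = 96, σ(78) = 168, σ(79) = 80, σ(80) = 186, σ(81) = 121, σ(82) = 126, σ(83) = 84, σ(84) = 224, σ(85) = 108, σ(86) = 132, σ(87) = 120, σ(88) = 180, σ(89) = 90, σ(90) = 234, σ(91) = 112, σ(92) = 168, σ(93) = 128, σ(94) = 144, σ(95) = 120, σ(96) = 252, σ(97) = 98, σ(98) = 171, σ(99) = 156, σ(100) = 217, σ(101) = 102, σ(102) = 216, σ(103) = 104, σ(104) = 210, σ(105) = 192, σ(106) = 162, σ(107) = 108, σ(108) = 280, σ(109) = 110, σ(110) = 216, σ(111) = 152, σ(112) = 248, σ(113) = 114, σ(114) = 240, σ(115) = 144, σ(116) = 210, σ(117) = 182, σ(118) = 180, σ(119) = 144, σ(120) = 360, σ(121) = 133, σ(122) = 186, σ(123) = 168, σ(124) = 224, σ(125) = 156, σ(126) = 312, σ(127) = 128, σ(128) = 255, σ(129) = 176, σ(130) = 252, σ(131) = 132, σ(132) = 336, σ(133) = 160, σ(134) = 204, σ(135) = 240, σ(136) = 270, σ(137) = 138, σ(138) = 288, σ(139) = 140, σ(140) = 336, σ(141) = 192, σ(142) = 216, σ(143) = 168, σ(144) = 403, σ(145) = 180, σ(146) = 222, σ(147) = 228, σ(148) = 266, σ(149) = 150, σ(150) = 372, σ(151) = 152, σ(152) = 300, σ(153) = 234, σ(154) = 288, σ(155) = 192, σ(156) = 392, σ(157) = 158, σ(158) = 240, σ(159) = 216, σ(160) = 378, σ(161) = 192, σ(162) = 363. Summing all 162 values: 21709. (Average order: Σ_{n ≤ x} σ(n) ~ (π²/12) x². For x = 162, (π²/12)·162² ≈ 21584.82.)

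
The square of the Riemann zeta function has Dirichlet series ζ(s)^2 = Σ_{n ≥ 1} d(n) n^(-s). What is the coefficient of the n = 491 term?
d(491) = 2

ζ(s)^2 = (Σ 1/m^s)(Σ 1/k^s). The coefficient of 1/n^s in the product is the number of ordered pairs (m, k) with mk = n, which equals d(n). For n = 491, divisors are [1, 491], so d(491) = 2.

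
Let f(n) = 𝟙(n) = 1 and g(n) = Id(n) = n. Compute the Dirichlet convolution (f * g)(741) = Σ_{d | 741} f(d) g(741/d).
(𝟙 * Id)(741) = 1120

Divisors of 741: [1, 3, 13, 19, 39, 57, 247, 741]. For each d | 741:
  d = 1: 𝟙(1) · Id(741/1) = 1 · 741 = 741
  d = 3: 𝟙(3) · Id(741/3) = 1 · 247 = 247
  d = 13: 𝟙(13) · Id(741/13) = 1 · 57 = 57
  d = 19: 𝟙(19) · Id(741/19) = 1 · 39 = 39
  d = 39: 𝟙(39) · Id(741/39) = 1 · 19 = 19
  d = 57: 𝟙(57) · Id(741/57) = 1 · 13 = 13
  d = 247: 𝟙(247) · Id(741/247) = 1 · 3 = 3
  d = 741: 𝟙(741) · Id(741/741) = 1 · 1 = 1
Summing: (𝟙 * Id)(741) = 741 + 247 + 57 + 39 + 19 + 13 + 3 + 1 = 1120.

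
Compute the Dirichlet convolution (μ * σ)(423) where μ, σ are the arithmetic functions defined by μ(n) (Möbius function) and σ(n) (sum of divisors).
(μ * σ)(423) = 423

Divisors of 423: [1, 3, 9, 47, 141, 423]. For each d | 423:
  d = 1: μ(1) · σ(423/1) = 1 · 624 = 624
  d = 3: μ(3) · σ(423/3) = -1 · 192 = -192
  d = 9: μ(9) · σ(423/9) = 0 · 48 = 0
  d = 47: μ(47) · σ(423/47) = -1 · 13 = -13
  d = 141: μ(141) · σ(423/141) = 1 · 4 = 4
  d = 423: μ(423) · σ(423/423) = 0 · 1 = 0
Summing: (μ * σ)(423) = 624 + -192 + 0 + -13 + 4 + 0 = 423.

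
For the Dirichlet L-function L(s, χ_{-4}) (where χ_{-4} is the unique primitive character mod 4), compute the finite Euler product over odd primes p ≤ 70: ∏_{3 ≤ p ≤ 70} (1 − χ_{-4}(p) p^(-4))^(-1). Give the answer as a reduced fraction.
∏ = 1651066280281380138536686837541579766361280941939967829361597654494040671703/1669523570694536178861740034086625672835197425049896317943747132528787456000

The odd primes p ≤ 70 are [3, 5, 7, 11, 13, 17, 19, 23, 29, 31, 37, 41, 43, 47, 53, 59, 61, 67]. For each, χ(p) = 1 if p ≡ 1 mod 4, χ(p) = −1 if p ≡ 3 mod 4. Taking (1 − χ(p)/p^4)^(-1) = p^4/(p^4 − χ(p)): (1 − (-1)/3^4)^(-1) · (1 − (1)/5^4)^(-1) · (1 − (-1)/7^4)^(-1) · (1 − (-1)/11^4)^(-1) · (1 − (1)/13^4)^(-1) · (1 − (1)/17^4)^(-1) · (1 − (-1)/19^4)^(-1) · (1 − (-1)/23^4)^(-1) · (1 − (1)/29^4)^(-1) · (1 − (-1)/31^4)^(-1) · (1 − (1)/37^4)^(-1) · (1 − (1)/41^4)^(-1) · (1 − (-1)/43^4)^(-1) · (1 − (-1)/47^4)^(-1) · (1 − (1)/53^4)^(-1) · (1 − (-1)/59^4)^(-1) · (1 − (1)/61^4)^(-1) · (1 − (-1)/67^4)^(-1) = 1651066280281380138536686837541579766361280941939967829361597654494040671703/1669523570694536178861740034086625672835197425049896317943747132528787456000.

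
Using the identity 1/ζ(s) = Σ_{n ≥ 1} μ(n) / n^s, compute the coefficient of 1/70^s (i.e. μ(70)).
μ(70) = -1

Factor n = 70 = 2 · 5 · 7. μ(n) = 0 if any exponent ≥ 2 (not squarefree); otherwise μ(n) = (−1)^{ω(n)} where ω(n) is the number of distinct prime factors. Applying: μ(70) = -1.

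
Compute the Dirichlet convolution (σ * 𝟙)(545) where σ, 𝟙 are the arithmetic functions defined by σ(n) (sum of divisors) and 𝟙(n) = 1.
(σ * 𝟙)(545) = 777

Divisors of 545: [1, 5, 109, 545]. For each d | 545:
  d = 1: σ(1) · 𝟙(545/1) = 1 · 1 = 1
  d = 5: σ(5) · 𝟙(545/5) = 6 · 1 = 6
  d = 109: σ(109) · 𝟙(545/109) = 110 · 1 = 110
  d = 545: σ(545) · 𝟙(545/545) = 660 · 1 = 660
Summing: (σ * 𝟙)(545) = 1 + 6 + 110 + 660 = 777.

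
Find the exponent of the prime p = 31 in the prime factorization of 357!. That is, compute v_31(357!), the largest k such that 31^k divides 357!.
v_31(357!) = 11

Legendre's formula: v_p(n!) = Σ_{k ≥ 1} ⌊n / p^k⌋. For p = 31, n = 357, the terms are:
  ⌊357/31^1⌋ = ⌊357/31⌋ = 11
(the next term ⌊357/31^2⌋ = 0, terminating the sum). Summing: v_31(357!) = 11 = 11.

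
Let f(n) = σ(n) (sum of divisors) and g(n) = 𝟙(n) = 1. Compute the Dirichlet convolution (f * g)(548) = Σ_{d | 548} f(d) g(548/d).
(σ * 𝟙)(548) = 1529

Divisors of 548: [1, 2, 4, 137, 274, 548]. For each d | 548:
  d = 1: σ(1) · 𝟙(548/1) = 1 · 1 = 1
  d = 2: σ(2) · 𝟙(548/2) = 3 · 1 = 3
  d = 4: σ(4) · 𝟙(548/4) = 7 · 1 = 7
  d = 137: σ(137) · 𝟙(548/137) = 138 · 1 = 138
  d = 274: σ(274) · 𝟙(548/274) = 414 · 1 = 414
  d = 548: σ(548) · 𝟙(548/548) = 966 · 1 = 966
Summing: (σ * 𝟙)(548) = 1 + 3 + 7 + 138 + 414 + 966 = 1529.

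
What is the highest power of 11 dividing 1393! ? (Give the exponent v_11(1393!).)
v_11(1393!) = 138

Legendre's formula: v_p(n!) = Σ_{k ≥ 1} ⌊n / p^k⌋. For p = 11, n = 1393, the terms are:
  ⌊1393/11^1⌋ = ⌊1393/11⌋ = 126
  ⌊1393/11^2⌋ = ⌊1393/121⌋ = 11
  ⌊1393/11^3⌋ = ⌊1393/1331⌋ = 1
(the next term ⌊1393/11^4⌋ = 0, terminating the sum). Summing: v_11(1393!) = 126 + 11 + 1 = 138.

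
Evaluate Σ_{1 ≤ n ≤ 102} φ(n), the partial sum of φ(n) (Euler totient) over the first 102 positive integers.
Σ_{n ≤ 102} φ(n) = 3176

Compute φ(n) for each 1 ≤ n ≤ 102: φ(1) = 1, φ(2) = 1, φ(3) = 2, φ(4) = 2, φ(5) = 4, φ(6) = 2, φ(7) = 6, φ(8) = 4, φ(9) = 6, φ(10) = 4, φ(11) = 10, φ(12) = 4, φ(13) = 12, φ(14) = 6, φ(15) = 8, φ(16) = 8, φ(17) = 16, φ(18) = 6, φ(19) = 18, φ(20) = 8, φ(21) = 12, φ(22) = 10, φ(23) = 22, φ(24) = 8, φ(25) = 20, φ(26) = 12, φ(27) = 18, φ(28) = 12, φ(29) = 28, φ(30) = 8, φ(31) = 30, φ(32) = 16, φ(33) = 20, φ(34) = 16, φ(35) = 24, φ(36) = 12, φ(37) = 36, φ(38) = 18, φ(39) = 24, φ(40) = 16, φ(41) = 40, φ(42) = 12, φ(43) = 42, φ(44) = 20, φ(45) = 24, φ(46) = 22, φ(47) = 46, φ(48) = 16, φ(49) = 42, φ(50) = 20, φ(51) = 32, φ(52) = 24, φ(53) = 52, φ(54) = 18, φ(55) = 40, φ(56) = 24, φ(57) = 36, φ(58) = 28, φ(59) = 58, φ(60) = 16, φ(61) = 60, φ(62) = 30, φ(63) = 36, φ(64) = 32, φ(65) = 48, φ(66) = 20, φ(67) = 66, φ(68) = 32, φ(69) = 44, φ(70) = 24, φ(71) = 70, φ(72) = 24, φ(73) = 72, φ(74) = 36, φ(75) = 40, φ(76) = 36, φ(77) = 60, φ(78) = 24, φ(79) = 78, φ(80) = 32, φ(81) = 54, φ(82) = 40, φ(83) = 82, φ(84) = 24, φ(85) = 64, φ(86) = 42, φ(87) = 56, φ(88) = 40, φ(89) = 88, φ(90) = 24, φ(91) = 72, φ(92) = 44, φ(93) = 60, φ(94) = 46, φ(95) = 72, φ(96) = 32, φ(97) = 96, φ(98) = 42, φ(99) = 60, φ(100) = 40, φ(101) = 100, φ(102) = 32. Summing all 102 values: 3176. (Average order: Σ_{n ≤ x} φ(n) ~ (3/π²) x². For x = 102, (3/π²)·102² ≈ 3162.44.)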